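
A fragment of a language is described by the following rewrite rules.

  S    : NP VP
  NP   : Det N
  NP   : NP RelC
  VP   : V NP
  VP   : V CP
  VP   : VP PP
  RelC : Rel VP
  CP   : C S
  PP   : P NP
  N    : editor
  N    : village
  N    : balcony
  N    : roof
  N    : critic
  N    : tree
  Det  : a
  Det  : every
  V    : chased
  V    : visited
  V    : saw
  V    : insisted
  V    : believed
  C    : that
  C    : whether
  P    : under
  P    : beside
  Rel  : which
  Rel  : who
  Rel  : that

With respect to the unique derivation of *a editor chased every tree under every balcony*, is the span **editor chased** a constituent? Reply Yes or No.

[S [NP [Det a] [N editor]] [VP [VP [V chased] [NP [Det every] [N tree]]] [PP [P under] [NP [Det every] [N balcony]]]]]
The smallest constituent containing 'editor chased' is the S spanning 'a editor chased every tree under every balcony'; no single node in the tree dominates exactly the given words.

No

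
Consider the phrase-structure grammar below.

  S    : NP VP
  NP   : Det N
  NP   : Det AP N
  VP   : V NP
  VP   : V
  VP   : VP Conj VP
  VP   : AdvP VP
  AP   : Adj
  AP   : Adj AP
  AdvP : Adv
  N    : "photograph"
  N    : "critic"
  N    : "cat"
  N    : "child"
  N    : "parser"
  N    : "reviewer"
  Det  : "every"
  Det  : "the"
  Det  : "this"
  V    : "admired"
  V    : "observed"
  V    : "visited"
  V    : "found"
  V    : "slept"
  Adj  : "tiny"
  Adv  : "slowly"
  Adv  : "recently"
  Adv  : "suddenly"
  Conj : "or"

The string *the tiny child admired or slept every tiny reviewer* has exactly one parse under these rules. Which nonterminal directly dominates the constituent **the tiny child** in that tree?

S

[S [NP [Det the] [AP [Adj tiny]] [N child]] [VP [VP [V admired]] [Conj or] [VP [V slept] [NP [Det every] [AP [Adj tiny]] [N reviewer]]]]]
The span 'the tiny child' is the NP node built by NP → Det AP N.
Its mother is the S built by S → NP VP.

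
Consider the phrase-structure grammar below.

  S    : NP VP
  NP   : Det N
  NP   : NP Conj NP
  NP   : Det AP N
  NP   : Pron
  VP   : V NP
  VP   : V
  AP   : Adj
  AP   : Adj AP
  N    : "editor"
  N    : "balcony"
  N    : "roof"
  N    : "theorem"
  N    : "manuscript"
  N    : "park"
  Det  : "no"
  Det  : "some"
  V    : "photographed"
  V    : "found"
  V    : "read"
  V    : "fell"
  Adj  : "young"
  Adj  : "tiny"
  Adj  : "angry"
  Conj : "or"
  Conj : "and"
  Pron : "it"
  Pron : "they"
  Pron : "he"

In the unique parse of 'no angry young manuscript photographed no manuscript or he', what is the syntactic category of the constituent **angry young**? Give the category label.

S
  NP
    Det: no
    AP
      Adj: angry
      AP
        Adj: young
    N: manuscript
  VP
    V: photographed
    NP
      NP
        Det: no
        N: manuscript
      Conj: or
      NP
        Pron: he
The span 'angry young' is the AP node built by AP → Adj AP.

AP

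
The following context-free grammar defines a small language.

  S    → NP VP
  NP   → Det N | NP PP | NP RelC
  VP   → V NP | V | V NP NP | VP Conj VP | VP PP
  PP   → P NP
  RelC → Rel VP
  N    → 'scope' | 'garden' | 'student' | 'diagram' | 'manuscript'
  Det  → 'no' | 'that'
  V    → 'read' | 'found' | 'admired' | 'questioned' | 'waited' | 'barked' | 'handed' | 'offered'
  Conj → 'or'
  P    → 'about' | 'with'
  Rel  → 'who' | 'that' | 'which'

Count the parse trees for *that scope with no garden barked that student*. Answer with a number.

[S [NP [NP [Det that] [N scope]] [PP [P with] [NP [Det no] [N garden]]]] [VP [V barked] [NP [Det that] [N student]]]]
No rule offers an alternative attachment or grouping for any span, so this is the only derivation.

1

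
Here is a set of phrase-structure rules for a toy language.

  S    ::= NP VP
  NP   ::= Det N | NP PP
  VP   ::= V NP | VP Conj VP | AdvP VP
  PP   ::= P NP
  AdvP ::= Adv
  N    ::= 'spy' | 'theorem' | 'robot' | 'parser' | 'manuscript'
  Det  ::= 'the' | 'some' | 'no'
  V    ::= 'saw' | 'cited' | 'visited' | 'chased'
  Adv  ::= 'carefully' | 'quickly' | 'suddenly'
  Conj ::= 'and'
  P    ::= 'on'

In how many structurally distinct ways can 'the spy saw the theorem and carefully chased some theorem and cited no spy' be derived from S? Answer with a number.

3

Two of the 3 distinct bracketings:
[S [NP [Det the] [N spy]] [VP [VP [V saw] [NP [Det the] [N theorem]]] [Conj and] [VP [VP [AdvP [Adv carefully]] [VP [V chased] [NP [Det some] [N theorem]]]] [Conj and] [VP [V cited] [NP [Det no] [N spy]]]]]]
[S [NP [Det the] [N spy]] [VP [VP [V saw] [NP [Det the] [N theorem]]] [Conj and] [VP [AdvP [Adv carefully]] [VP [VP [V chased] [NP [Det some] [N theorem]]] [Conj and] [VP [V cited] [NP [Det no] [N spy]]]]]]]
The trees differ in how a recursive rule is bracketed over the same span.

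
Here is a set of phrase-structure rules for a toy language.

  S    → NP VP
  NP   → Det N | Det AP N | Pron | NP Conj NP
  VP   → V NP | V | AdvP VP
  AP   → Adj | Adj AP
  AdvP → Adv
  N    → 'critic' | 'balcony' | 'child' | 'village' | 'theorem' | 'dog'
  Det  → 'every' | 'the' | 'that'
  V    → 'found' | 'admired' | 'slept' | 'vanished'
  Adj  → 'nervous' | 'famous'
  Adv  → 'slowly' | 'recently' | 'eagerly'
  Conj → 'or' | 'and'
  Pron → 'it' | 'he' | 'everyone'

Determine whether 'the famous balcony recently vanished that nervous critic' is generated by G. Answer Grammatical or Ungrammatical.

S
  NP
    Det: the
    AP
      Adj: famous
    N: balcony
  VP
    AdvP
      Adv: recently
    VP
      V: vanished
      NP
        Det: that
        AP
          Adj: nervous
        N: critic
The bracketing above is licensed at every node by one of the given productions, with S at the root.

Grammatical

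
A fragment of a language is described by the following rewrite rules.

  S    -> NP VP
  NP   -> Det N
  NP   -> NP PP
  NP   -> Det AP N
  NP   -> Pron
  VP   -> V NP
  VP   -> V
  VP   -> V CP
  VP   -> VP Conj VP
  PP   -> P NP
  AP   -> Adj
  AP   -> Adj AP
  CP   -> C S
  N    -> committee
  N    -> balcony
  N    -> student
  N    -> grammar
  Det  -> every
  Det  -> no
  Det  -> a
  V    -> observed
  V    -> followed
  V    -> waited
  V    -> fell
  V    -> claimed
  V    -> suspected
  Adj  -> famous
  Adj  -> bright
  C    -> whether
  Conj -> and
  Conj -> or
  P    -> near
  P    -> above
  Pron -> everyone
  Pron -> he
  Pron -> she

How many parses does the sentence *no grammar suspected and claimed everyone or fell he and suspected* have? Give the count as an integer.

5

Two of the 5 distinct bracketings:
[S [NP [Det no] [N grammar]] [VP [VP [V suspected]] [Conj and] [VP [VP [V claimed] [NP [Pron everyone]]] [Conj or] [VP [VP [V fell] [NP [Pron he]]] [Conj and] [VP [V suspected]]]]]]
[S [NP [Det no] [N grammar]] [VP [VP [V suspected]] [Conj and] [VP [VP [VP [V claimed] [NP [Pron everyone]]] [Conj or] [VP [V fell] [NP [Pron he]]]] [Conj and] [VP [V suspected]]]]]
The trees differ in how a recursive rule is bracketed over the same span.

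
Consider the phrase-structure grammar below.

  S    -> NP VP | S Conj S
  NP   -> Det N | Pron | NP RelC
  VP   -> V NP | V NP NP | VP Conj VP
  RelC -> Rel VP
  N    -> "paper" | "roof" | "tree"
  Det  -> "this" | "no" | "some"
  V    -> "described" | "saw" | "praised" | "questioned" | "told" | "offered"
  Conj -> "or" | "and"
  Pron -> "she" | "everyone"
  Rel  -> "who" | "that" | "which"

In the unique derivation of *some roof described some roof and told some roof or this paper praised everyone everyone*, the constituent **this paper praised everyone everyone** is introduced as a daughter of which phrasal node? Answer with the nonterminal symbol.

S
  S
    NP
      Det: some
      N: roof
    VP
      VP
        V: described
        NP
          Det: some
          N: roof
      Conj: and
      VP
        V: told
        NP
          Det: some
          N: roof
  Conj: or
  S
    NP
      Det: this
      N: paper
    VP
      V: praised
      NP
        Pron: everyone
      NP
        Pron: everyone
The span 'this paper praised everyone everyone' is the S node built by S → NP VP.
Its mother is the S built by S → S Conj S.

S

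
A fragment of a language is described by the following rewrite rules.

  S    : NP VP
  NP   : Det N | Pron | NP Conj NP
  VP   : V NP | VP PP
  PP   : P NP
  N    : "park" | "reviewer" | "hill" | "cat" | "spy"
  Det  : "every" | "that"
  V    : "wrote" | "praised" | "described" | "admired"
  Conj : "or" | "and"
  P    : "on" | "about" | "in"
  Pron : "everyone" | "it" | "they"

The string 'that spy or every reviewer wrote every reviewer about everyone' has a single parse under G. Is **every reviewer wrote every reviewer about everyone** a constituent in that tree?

No

[S [NP [NP [Det that] [N spy]] [Conj or] [NP [Det every] [N reviewer]]] [VP [VP [V wrote] [NP [Det every] [N reviewer]]] [PP [P about] [NP [Pron everyone]]]]]
The smallest constituent containing 'every reviewer wrote every reviewer about everyone' is the S spanning 'that spy or every reviewer wrote every reviewer about everyone'; no single node in the tree dominates exactly the given words.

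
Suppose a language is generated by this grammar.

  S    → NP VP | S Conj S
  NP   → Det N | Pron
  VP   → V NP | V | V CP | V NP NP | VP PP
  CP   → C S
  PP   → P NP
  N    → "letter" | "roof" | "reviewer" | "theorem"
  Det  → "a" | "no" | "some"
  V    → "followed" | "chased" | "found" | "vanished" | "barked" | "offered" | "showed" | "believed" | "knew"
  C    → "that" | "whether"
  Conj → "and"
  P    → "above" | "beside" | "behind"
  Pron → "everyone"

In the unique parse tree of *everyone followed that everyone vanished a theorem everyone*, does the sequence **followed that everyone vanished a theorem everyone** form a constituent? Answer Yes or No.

[S [NP [Pron everyone]] [VP [V followed] [CP [C that] [S [NP [Pron everyone]] [VP [V vanished] [NP [Det a] [N theorem]] [NP [Pron everyone]]]]]]]
The words 'followed that everyone vanished a theorem everyone' are exhaustively dominated by a single VP node (built by VP → V CP), so they form a constituent.

Yes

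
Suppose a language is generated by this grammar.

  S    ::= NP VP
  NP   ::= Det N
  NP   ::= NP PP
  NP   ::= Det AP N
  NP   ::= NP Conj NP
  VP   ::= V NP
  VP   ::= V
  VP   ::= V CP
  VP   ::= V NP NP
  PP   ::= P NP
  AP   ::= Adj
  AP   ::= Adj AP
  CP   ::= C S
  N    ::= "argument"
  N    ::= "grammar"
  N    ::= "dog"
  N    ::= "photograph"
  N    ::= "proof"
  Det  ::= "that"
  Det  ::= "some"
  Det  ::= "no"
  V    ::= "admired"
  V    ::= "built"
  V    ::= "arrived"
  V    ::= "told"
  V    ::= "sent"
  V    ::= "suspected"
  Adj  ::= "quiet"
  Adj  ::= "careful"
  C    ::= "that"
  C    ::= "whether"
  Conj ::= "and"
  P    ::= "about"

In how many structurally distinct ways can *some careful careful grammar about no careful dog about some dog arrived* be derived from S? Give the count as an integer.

2

The two bracketings:
[S [NP [NP [Det some] [AP [Adj careful] [AP [Adj careful]]] [N grammar]] [PP [P about] [NP [NP [Det no] [AP [Adj careful]] [N dog]] [PP [P about] [NP [Det some] [N dog]]]]]] [VP [V arrived]]]
[S [NP [NP [NP [Det some] [AP [Adj careful] [AP [Adj careful]]] [N grammar]] [PP [P about] [NP [Det no] [AP [Adj careful]] [N dog]]]] [PP [P about] [NP [Det some] [N dog]]]] [VP [V arrived]]]
The trees differ in how a recursive rule is bracketed over the same span.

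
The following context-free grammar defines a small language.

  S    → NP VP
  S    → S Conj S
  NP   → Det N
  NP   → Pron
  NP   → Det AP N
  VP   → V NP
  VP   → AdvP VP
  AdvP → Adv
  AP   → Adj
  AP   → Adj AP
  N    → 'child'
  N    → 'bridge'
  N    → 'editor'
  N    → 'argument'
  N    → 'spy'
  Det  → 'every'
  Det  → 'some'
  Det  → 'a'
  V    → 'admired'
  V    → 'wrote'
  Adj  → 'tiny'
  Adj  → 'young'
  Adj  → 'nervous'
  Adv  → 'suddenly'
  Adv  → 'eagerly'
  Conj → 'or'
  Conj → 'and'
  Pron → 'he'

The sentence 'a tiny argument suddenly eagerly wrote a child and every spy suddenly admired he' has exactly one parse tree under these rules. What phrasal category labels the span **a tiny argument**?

[S [S [NP [Det a] [AP [Adj tiny]] [N argument]] [VP [AdvP [Adv suddenly]] [VP [AdvP [Adv eagerly]] [VP [V wrote] [NP [Det a] [N child]]]]]] [Conj and] [S [NP [Det every] [N spy]] [VP [AdvP [Adv suddenly]] [VP [V admired] [NP [Pron he]]]]]]
The span 'a tiny argument' is the NP node built by NP → Det AP N.

NP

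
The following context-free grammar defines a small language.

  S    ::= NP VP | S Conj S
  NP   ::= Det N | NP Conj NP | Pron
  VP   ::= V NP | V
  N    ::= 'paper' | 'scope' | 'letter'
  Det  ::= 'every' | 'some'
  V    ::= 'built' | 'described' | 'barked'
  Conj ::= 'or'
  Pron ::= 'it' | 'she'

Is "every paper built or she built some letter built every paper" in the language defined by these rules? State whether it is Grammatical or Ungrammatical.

For S → NP VP, the only prefix that parses as NP is 'every paper', but the remainder 'built or she built some letter built every paper' is not a VP under these rules. The alternative S rule S → S Conj S likewise has no satisfying split.

Ungrammatical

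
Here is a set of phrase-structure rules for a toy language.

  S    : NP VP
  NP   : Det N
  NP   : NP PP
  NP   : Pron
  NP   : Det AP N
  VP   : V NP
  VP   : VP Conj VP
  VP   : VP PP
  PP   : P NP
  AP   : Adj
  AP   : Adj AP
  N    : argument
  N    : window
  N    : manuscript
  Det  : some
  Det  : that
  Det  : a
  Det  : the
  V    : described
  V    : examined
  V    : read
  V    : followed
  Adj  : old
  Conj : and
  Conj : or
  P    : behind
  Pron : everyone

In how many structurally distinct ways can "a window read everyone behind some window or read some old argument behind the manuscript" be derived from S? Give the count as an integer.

Two of the 6 distinct bracketings:
[S [NP [Det a] [N window]] [VP [VP [V read] [NP [NP [Pron everyone]] [PP [P behind] [NP [Det some] [N window]]]]] [Conj or] [VP [V read] [NP [NP [Det some] [AP [Adj old]] [N argument]] [PP [P behind] [NP [Det the] [N manuscript]]]]]]]
[S [NP [Det a] [N window]] [VP [VP [V read] [NP [NP [Pron everyone]] [PP [P behind] [NP [Det some] [N window]]]]] [Conj or] [VP [VP [V read] [NP [Det some] [AP [Adj old]] [N argument]]] [PP [P behind] [NP [Det the] [N manuscript]]]]]]
The difference turns on whether VP → VP PP is used at the relevant span, versus an alternative expansion of VP.

6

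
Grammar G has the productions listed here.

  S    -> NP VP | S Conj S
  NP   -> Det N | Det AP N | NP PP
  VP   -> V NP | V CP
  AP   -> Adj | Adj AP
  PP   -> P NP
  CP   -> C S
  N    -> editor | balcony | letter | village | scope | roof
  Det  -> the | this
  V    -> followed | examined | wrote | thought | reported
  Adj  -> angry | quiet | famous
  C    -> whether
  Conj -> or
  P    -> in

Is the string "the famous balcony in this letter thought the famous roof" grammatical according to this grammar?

Grammatical

[S [NP [NP [Det the] [AP [Adj famous]] [N balcony]] [PP [P in] [NP [Det this] [N letter]]]] [VP [V thought] [NP [Det the] [AP [Adj famous]] [N roof]]]]
Every word is introduced by a lexical rule and the phrasal rules combine the resulting categories into a single S.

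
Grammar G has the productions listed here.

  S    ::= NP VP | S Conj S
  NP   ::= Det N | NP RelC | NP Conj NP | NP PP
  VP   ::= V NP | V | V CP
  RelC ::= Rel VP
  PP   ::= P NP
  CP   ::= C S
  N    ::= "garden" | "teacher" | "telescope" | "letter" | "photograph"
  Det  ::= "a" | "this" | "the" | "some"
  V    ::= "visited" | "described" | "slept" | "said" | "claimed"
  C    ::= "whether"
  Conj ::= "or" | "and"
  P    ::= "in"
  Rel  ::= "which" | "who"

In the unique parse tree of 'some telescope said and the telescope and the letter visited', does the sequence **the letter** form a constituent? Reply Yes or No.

[S [S [NP [Det some] [N telescope]] [VP [V said]]] [Conj and] [S [NP [NP [Det the] [N telescope]] [Conj and] [NP [Det the] [N letter]]] [VP [V visited]]]]
The words 'the letter' are exhaustively dominated by a single NP node (built by NP → Det N), so they form a constituent.

Yes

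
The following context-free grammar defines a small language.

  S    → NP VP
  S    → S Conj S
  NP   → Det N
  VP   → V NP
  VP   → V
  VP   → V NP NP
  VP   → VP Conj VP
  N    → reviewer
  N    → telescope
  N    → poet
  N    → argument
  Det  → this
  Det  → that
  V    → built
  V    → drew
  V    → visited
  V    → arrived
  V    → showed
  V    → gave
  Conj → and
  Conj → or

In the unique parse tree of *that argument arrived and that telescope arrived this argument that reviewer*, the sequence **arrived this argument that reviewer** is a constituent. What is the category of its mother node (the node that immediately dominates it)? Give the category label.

S
  S
    NP
      Det: that
      N: argument
    VP
      V: arrived
  Conj: and
  S
    NP
      Det: that
      N: telescope
    VP
      V: arrived
      NP
        Det: this
        N: argument
      NP
        Det: that
        N: reviewer
The span 'arrived this argument that reviewer' is the VP node built by VP → V NP NP.
Its mother is the S built by S → NP VP.

S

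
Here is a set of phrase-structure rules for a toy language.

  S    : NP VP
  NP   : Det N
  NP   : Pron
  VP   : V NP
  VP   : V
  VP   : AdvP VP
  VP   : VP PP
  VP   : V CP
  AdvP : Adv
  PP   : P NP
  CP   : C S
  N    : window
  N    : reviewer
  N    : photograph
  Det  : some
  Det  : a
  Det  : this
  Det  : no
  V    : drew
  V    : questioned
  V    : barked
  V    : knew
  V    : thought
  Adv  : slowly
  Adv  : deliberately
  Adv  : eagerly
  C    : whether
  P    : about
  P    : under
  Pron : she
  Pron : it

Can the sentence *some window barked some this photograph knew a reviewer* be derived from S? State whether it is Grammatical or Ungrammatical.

Ungrammatical

A Det word can never sit immediately before a Det word in any string this grammar generates, so the substring 'some this' rules out a derivation.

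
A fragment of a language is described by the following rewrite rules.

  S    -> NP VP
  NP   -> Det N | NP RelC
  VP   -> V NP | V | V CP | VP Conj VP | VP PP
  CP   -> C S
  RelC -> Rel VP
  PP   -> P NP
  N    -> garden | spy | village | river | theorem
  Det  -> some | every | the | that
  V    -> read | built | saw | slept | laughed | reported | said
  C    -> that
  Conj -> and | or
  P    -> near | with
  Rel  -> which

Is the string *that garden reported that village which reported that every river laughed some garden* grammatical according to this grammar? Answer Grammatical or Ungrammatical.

S
  NP
    Det: that
    N: garden
  VP
    V: reported
    NP
      NP
        Det: that
        N: village
      RelC
        Rel: which
        VP
          V: reported
          CP
            C: that
            S
              NP
                Det: every
                N: river
              VP
                V: laughed
                NP
                  Det: some
                  N: garden
The bracketing above is licensed at every node by one of the given productions, with S at the root.

Grammatical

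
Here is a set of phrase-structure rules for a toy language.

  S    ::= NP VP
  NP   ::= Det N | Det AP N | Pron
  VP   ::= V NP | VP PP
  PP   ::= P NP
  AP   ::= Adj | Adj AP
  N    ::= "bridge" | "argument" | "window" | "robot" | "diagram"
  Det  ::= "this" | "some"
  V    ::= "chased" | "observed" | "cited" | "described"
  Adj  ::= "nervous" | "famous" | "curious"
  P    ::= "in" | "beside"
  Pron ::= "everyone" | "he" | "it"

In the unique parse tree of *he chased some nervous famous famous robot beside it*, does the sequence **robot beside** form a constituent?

[S [NP [Pron he]] [VP [VP [V chased] [NP [Det some] [AP [Adj nervous] [AP [Adj famous] [AP [Adj famous]]]] [N robot]]] [PP [P beside] [NP [Pron it]]]]]
The smallest constituent containing 'robot beside' is the VP spanning 'chased some nervous famous famous robot beside it'; no single node in the tree dominates exactly the given words.

No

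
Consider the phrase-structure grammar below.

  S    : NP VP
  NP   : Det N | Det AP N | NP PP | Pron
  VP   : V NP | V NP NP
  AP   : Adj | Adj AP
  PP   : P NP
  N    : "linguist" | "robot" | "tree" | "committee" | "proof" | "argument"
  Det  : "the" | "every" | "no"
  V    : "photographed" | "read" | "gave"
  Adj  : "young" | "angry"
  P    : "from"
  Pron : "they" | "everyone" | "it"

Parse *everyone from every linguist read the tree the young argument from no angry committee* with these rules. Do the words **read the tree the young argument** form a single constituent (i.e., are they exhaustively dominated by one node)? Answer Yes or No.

No

[S [NP [NP [Pron everyone]] [PP [P from] [NP [Det every] [N linguist]]]] [VP [V read] [NP [Det the] [N tree]] [NP [NP [Det the] [AP [Adj young]] [N argument]] [PP [P from] [NP [Det no] [AP [Adj angry]] [N committee]]]]]]
The smallest constituent containing 'read the tree the young argument' is the VP spanning 'read the tree the young argument from no angry committee'; no single node in the tree dominates exactly the given words.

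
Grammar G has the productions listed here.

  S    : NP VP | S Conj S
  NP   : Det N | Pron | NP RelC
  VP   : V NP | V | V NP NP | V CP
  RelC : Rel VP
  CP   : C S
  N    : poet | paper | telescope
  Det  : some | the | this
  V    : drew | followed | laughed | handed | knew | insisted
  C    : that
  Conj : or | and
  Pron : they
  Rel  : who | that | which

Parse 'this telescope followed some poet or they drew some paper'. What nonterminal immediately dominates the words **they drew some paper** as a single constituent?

[S [S [NP [Det this] [N telescope]] [VP [V followed] [NP [Det some] [N poet]]]] [Conj or] [S [NP [Pron they]] [VP [V drew] [NP [Det some] [N paper]]]]]
The span 'they drew some paper' is the S node built by S → NP VP.

S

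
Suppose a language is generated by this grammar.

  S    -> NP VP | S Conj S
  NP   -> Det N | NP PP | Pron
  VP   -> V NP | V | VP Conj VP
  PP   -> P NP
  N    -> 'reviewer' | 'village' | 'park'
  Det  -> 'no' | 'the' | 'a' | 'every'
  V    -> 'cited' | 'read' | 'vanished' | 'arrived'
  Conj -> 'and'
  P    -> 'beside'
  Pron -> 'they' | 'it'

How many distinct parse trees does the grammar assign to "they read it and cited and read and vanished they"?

Two of the 5 distinct bracketings:
[S [NP [Pron they]] [VP [VP [V read] [NP [Pron it]]] [Conj and] [VP [VP [V cited]] [Conj and] [VP [VP [V read]] [Conj and] [VP [V vanished] [NP [Pron they]]]]]]]
[S [NP [Pron they]] [VP [VP [V read] [NP [Pron it]]] [Conj and] [VP [VP [VP [V cited]] [Conj and] [VP [V read]]] [Conj and] [VP [V vanished] [NP [Pron they]]]]]]
The trees differ in how a recursive rule is bracketed over the same span.

5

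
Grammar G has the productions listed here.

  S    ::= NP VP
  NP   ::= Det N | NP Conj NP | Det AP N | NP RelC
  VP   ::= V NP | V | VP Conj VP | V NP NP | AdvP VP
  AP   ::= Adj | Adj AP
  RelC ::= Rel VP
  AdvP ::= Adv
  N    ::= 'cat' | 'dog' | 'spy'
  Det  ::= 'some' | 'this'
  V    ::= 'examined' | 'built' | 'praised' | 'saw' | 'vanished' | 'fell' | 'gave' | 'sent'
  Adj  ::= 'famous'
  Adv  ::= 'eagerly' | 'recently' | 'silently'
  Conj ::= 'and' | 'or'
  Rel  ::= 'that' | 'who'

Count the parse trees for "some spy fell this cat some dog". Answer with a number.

[S [NP [Det some] [N spy]] [VP [V fell] [NP [Det this] [N cat]] [NP [Det some] [N dog]]]]
No rule offers an alternative attachment or grouping for any span, so this is the only derivation.

1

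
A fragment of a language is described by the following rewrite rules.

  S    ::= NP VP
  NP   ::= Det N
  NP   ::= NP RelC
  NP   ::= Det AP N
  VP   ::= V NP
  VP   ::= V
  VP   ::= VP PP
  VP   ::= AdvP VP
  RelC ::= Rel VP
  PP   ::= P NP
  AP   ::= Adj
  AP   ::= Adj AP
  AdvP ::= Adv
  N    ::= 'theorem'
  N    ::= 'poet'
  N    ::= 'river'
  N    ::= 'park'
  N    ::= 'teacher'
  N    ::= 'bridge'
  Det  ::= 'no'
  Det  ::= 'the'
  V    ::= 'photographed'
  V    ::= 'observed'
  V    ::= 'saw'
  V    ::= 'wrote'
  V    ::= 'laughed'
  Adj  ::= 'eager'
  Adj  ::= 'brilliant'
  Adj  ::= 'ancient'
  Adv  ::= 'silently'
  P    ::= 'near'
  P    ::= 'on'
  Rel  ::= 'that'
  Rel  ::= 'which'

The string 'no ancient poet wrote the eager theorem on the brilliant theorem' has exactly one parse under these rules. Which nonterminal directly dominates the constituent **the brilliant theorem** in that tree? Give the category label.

PP

S
  NP
    Det: no
    AP
      Adj: ancient
    N: poet
  VP
    VP
      V: wrote
      NP
        Det: the
        AP
          Adj: eager
        N: theorem
    PP
      P: on
      NP
        Det: the
        AP
          Adj: brilliant
        N: theorem
The span 'the brilliant theorem' is the NP node built by NP → Det AP N.
Its mother is the PP built by PP → P NP.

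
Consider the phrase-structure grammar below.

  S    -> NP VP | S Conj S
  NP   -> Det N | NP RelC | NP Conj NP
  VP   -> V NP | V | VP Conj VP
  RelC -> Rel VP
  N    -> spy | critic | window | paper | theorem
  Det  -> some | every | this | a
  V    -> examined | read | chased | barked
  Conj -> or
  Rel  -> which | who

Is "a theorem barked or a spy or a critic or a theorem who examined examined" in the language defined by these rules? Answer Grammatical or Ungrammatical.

Grammatical

[S [S [NP [Det a] [N theorem]] [VP [V barked]]] [Conj or] [S [NP [NP [NP [Det a] [N spy]] [Conj or] [NP [NP [Det a] [N critic]] [Conj or] [NP [Det a] [N theorem]]]] [RelC [Rel who] [VP [V examined]]]] [VP [V examined]]]]
The bracketing above is licensed at every node by one of the given productions, with S at the root.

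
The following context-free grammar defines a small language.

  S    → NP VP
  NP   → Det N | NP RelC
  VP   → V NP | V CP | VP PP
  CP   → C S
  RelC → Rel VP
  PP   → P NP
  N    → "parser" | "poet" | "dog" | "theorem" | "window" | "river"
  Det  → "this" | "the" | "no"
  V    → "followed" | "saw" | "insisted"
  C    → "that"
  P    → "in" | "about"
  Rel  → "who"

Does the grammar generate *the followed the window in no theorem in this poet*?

Ungrammatical

A Det word can never sit immediately before a V word in any string this grammar generates, so the substring 'the followed' rules out a derivation.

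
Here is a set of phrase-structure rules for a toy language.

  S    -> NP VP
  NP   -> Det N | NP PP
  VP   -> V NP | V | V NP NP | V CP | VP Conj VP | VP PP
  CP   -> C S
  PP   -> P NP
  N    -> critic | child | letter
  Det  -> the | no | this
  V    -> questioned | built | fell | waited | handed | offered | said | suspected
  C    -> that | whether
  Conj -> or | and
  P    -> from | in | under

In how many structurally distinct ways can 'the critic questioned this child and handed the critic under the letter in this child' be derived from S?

Two of the 9 distinct bracketings:
[S [NP [Det the] [N critic]] [VP [VP [V questioned] [NP [Det this] [N child]]] [Conj and] [VP [V handed] [NP [NP [Det the] [N critic]] [PP [P under] [NP [NP [Det the] [N letter]] [PP [P in] [NP [Det this] [N child]]]]]]]]]
[S [NP [Det the] [N critic]] [VP [VP [V questioned] [NP [Det this] [N child]]] [Conj and] [VP [V handed] [NP [NP [NP [Det the] [N critic]] [PP [P under] [NP [Det the] [N letter]]]] [PP [P in] [NP [Det this] [N child]]]]]]]
The trees differ in how a recursive rule is bracketed over the same span.

9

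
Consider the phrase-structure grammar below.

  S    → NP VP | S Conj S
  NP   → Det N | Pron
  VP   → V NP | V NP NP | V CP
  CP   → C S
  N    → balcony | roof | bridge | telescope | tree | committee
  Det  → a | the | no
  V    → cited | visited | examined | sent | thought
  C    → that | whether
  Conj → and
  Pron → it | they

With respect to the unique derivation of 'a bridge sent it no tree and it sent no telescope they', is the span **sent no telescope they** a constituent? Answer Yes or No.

Yes

[S [S [NP [Det a] [N bridge]] [VP [V sent] [NP [Pron it]] [NP [Det no] [N tree]]]] [Conj and] [S [NP [Pron it]] [VP [V sent] [NP [Det no] [N telescope]] [NP [Pron they]]]]]
The words 'sent no telescope they' are exhaustively dominated by a single VP node (built by VP → V NP NP), so they form a constituent.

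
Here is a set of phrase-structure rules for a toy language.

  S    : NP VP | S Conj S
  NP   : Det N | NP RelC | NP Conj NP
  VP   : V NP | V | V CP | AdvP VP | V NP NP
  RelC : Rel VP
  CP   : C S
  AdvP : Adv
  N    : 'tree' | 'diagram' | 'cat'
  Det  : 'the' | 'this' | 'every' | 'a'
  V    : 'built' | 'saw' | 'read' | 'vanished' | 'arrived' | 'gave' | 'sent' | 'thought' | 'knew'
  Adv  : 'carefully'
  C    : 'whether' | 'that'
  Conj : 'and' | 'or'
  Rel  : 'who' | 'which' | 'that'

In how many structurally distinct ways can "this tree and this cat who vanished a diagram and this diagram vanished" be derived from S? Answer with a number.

Two of the 5 distinct bracketings:
[S [NP [NP [NP [Det this] [N tree]] [Conj and] [NP [Det this] [N cat]]] [RelC [Rel who] [VP [V vanished] [NP [NP [Det a] [N diagram]] [Conj and] [NP [Det this] [N diagram]]]]]] [VP [V vanished]]]
[S [NP [NP [Det this] [N tree]] [Conj and] [NP [NP [Det this] [N cat]] [RelC [Rel who] [VP [V vanished] [NP [NP [Det a] [N diagram]] [Conj and] [NP [Det this] [N diagram]]]]]]] [VP [V vanished]]]
The trees differ in how a recursive rule is bracketed over the same span.

5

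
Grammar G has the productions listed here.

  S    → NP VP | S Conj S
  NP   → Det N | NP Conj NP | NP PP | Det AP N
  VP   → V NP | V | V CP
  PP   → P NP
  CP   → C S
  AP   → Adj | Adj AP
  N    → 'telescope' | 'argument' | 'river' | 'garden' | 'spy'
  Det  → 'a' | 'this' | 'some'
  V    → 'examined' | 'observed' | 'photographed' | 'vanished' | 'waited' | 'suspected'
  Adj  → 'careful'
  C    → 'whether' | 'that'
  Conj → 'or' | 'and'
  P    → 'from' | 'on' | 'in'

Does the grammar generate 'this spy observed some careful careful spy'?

Grammatical

S
  NP
    Det: this
    N: spy
  VP
    V: observed
    NP
      Det: some
      AP
        Adj: careful
        AP
          Adj: careful
      N: spy
The bracketing above is licensed at every node by one of the given productions, with S at the root.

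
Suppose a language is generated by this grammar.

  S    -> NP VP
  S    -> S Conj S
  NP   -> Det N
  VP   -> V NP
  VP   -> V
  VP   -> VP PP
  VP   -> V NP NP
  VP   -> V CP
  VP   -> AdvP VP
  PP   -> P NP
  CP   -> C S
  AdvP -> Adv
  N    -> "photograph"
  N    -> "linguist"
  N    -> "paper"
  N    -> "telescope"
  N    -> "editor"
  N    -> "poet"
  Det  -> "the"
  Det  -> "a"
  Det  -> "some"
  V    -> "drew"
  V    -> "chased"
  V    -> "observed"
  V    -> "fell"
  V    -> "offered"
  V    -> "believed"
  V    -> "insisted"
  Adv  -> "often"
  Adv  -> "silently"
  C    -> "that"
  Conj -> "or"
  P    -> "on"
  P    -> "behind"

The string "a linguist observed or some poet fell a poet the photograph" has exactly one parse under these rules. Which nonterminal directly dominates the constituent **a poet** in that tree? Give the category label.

S
  S
    NP
      Det: a
      N: linguist
    VP
      V: observed
  Conj: or
  S
    NP
      Det: some
      N: poet
    VP
      V: fell
      NP
        Det: a
        N: poet
      NP
        Det: the
        N: photograph
The span 'a poet' is the NP node built by NP → Det N.
Its mother is the VP built by VP → V NP NP.

VP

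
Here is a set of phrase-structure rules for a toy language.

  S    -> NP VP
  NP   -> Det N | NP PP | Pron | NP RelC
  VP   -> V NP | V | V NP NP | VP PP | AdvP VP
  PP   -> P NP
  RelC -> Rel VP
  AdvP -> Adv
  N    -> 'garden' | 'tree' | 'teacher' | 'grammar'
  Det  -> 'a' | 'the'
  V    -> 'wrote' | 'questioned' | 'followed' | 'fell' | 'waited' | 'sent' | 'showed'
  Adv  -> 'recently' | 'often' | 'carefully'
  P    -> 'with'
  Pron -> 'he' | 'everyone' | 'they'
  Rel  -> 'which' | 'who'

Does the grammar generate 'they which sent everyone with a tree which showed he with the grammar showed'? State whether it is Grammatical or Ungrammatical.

Grammatical

[S [NP [NP [NP [Pron they]] [RelC [Rel which] [VP [V sent] [NP [Pron everyone]]]]] [PP [P with] [NP [NP [NP [Det a] [N tree]] [RelC [Rel which] [VP [V showed] [NP [Pron he]]]]] [PP [P with] [NP [Det the] [N grammar]]]]]] [VP [V showed]]]
The bracketing above is licensed at every node by one of the given productions, with S at the root.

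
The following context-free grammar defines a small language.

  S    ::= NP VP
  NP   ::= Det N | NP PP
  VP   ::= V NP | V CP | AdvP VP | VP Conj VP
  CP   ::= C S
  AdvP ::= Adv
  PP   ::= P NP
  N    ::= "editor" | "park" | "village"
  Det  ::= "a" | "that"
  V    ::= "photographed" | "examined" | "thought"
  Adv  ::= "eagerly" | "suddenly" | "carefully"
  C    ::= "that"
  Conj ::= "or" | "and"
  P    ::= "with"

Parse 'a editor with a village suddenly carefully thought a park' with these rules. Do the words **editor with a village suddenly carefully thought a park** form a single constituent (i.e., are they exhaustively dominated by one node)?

No

[S [NP [NP [Det a] [N editor]] [PP [P with] [NP [Det a] [N village]]]] [VP [AdvP [Adv suddenly]] [VP [AdvP [Adv carefully]] [VP [V thought] [NP [Det a] [N park]]]]]]
The smallest constituent containing 'editor with a village suddenly carefully thought a park' is the S spanning 'a editor with a village suddenly carefully thought a park'; no single node in the tree dominates exactly the given words.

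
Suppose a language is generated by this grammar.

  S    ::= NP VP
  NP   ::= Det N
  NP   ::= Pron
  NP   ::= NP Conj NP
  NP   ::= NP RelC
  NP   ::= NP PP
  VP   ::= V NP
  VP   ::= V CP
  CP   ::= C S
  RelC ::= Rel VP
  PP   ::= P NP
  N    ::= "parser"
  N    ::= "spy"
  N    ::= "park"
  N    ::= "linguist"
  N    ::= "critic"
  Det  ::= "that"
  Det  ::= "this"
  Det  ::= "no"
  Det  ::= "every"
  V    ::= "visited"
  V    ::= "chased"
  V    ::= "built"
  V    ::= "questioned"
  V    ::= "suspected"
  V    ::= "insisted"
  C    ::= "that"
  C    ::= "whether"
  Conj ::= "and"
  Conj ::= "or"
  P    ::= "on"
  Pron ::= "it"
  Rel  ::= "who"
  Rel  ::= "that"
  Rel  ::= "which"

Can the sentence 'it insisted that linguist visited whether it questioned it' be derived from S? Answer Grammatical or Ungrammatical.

Ungrammatical

For S → NP VP, the only prefix that parses as NP is 'it', but the remainder 'insisted that linguist visited whether it questioned it' is not a VP under these rules.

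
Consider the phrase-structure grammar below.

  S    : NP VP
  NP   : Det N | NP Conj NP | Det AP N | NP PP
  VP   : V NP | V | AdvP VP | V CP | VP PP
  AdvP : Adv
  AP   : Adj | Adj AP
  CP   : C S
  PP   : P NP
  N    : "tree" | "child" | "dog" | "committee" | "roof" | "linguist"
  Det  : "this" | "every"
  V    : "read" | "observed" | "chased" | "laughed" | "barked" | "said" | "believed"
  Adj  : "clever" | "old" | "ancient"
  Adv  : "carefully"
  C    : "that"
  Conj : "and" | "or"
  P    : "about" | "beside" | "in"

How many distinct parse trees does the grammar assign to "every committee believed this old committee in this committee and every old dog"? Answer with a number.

Two of the 3 distinct bracketings:
[S [NP [Det every] [N committee]] [VP [V believed] [NP [NP [NP [Det this] [AP [Adj old]] [N committee]] [PP [P in] [NP [Det this] [N committee]]]] [Conj and] [NP [Det every] [AP [Adj old]] [N dog]]]]]
[S [NP [Det every] [N committee]] [VP [V believed] [NP [NP [Det this] [AP [Adj old]] [N committee]] [PP [P in] [NP [NP [Det this] [N committee]] [Conj and] [NP [Det every] [AP [Adj old]] [N dog]]]]]]]
The trees differ in how a recursive rule is bracketed over the same span.

3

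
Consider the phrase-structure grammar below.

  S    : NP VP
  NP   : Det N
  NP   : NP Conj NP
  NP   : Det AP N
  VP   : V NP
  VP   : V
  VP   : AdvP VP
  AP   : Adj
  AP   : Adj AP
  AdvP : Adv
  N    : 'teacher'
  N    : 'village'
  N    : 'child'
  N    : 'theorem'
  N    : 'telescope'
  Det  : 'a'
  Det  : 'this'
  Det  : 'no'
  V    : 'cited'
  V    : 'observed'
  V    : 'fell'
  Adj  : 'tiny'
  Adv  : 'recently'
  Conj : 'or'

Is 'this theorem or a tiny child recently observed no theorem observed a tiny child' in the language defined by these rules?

For S → NP VP, every NP-prefix leaves a non-VP remainder: after 'this theorem' the remainder is not a VP; after 'this theorem or a tiny child' the remainder is not a VP.

Ungrammatical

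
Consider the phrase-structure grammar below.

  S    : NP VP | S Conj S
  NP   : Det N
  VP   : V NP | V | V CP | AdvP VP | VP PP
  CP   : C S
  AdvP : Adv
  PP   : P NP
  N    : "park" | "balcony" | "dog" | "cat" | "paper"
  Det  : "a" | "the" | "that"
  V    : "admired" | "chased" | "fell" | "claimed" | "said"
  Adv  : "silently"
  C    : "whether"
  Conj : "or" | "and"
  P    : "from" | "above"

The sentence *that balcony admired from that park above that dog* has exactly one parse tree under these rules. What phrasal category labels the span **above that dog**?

PP

[S [NP [Det that] [N balcony]] [VP [VP [VP [V admired]] [PP [P from] [NP [Det that] [N park]]]] [PP [P above] [NP [Det that] [N dog]]]]]
The span 'above that dog' is the PP node built by PP → P NP.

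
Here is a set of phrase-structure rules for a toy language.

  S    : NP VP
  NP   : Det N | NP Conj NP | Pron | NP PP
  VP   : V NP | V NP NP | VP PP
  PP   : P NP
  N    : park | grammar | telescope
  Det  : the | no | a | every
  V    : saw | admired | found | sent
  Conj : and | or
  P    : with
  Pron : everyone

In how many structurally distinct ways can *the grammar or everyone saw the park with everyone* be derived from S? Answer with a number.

The two bracketings:
[S [NP [NP [Det the] [N grammar]] [Conj or] [NP [Pron everyone]]] [VP [V saw] [NP [NP [Det the] [N park]] [PP [P with] [NP [Pron everyone]]]]]]
[S [NP [NP [Det the] [N grammar]] [Conj or] [NP [Pron everyone]]] [VP [VP [V saw] [NP [Det the] [N park]]] [PP [P with] [NP [Pron everyone]]]]]
The difference turns on whether NP → NP PP is used at the relevant span, versus an alternative expansion of NP.

2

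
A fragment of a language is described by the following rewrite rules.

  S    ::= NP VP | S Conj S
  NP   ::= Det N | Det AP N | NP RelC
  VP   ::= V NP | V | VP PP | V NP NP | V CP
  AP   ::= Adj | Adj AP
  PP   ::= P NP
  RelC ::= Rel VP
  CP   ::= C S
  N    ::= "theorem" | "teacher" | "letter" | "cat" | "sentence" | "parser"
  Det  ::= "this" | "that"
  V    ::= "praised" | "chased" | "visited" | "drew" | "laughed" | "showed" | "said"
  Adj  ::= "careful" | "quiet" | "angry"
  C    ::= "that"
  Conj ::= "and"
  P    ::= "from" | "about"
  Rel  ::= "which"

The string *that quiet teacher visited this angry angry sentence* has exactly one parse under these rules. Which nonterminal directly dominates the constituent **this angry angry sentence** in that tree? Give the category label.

S
  NP
    Det: that
    AP
      Adj: quiet
    N: teacher
  VP
    V: visited
    NP
      Det: this
      AP
        Adj: angry
        AP
          Adj: angry
      N: sentence
The span 'this angry angry sentence' is the NP node built by NP → Det AP N.
Its mother is the VP built by VP → V NP.

VP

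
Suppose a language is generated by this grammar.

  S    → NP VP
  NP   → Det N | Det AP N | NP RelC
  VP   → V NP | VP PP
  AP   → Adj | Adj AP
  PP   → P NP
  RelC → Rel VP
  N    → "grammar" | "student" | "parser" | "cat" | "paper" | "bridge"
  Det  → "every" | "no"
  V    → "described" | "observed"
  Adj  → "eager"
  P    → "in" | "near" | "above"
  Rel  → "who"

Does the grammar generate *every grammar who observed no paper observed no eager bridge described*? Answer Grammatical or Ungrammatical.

Ungrammatical

For S → NP VP, every NP-prefix leaves a non-VP remainder: after 'every grammar' the remainder is not a VP; after 'every grammar who observed no paper' the remainder is not a VP.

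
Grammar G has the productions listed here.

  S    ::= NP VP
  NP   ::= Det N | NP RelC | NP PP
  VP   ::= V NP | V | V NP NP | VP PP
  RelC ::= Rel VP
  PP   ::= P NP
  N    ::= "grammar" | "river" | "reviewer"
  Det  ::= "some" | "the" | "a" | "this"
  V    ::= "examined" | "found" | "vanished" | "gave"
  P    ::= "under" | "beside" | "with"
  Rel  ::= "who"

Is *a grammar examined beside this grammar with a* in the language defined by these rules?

For S → NP VP, the only prefix that parses as NP is 'a grammar', but the remainder 'examined beside this grammar with a' is not a VP under these rules.

Ungrammatical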